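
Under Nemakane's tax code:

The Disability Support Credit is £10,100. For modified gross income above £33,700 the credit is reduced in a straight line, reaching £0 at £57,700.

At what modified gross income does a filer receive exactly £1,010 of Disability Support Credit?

£1,010 is 1,010/10,100 of the full £10,100, so 9,090/10,100 of the £24,000 range has been used: income = £33,700 + £24,000 × 9,090/10,100 = £55,300.

£55,300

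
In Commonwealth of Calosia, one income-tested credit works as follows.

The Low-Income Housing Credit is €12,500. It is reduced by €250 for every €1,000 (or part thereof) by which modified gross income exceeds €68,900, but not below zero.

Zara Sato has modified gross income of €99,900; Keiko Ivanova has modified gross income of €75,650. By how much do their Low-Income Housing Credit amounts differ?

Zara (€99,900): Low-Income Housing Credit: income exceeds €68,900 by €31,000, which is 31 full-or-partial €1,000 increments; reduction = 31 × €250 = €7,750, leaving €4,750.
Keiko (€75,650): Low-Income Housing Credit: income exceeds €68,900 by €6,750, which is 7 full-or-partial €1,000 increments; reduction = 7 × €250 = €1,750, leaving €10,750.
Difference: |€4,750 − €10,750| = €6,000.

€6,000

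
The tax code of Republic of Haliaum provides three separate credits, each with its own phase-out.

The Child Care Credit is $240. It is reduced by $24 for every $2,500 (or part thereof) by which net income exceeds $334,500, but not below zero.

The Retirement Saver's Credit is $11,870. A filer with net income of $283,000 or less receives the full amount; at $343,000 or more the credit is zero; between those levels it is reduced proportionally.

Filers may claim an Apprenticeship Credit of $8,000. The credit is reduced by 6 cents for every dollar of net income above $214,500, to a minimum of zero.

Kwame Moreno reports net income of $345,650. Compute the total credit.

$251

Child Care Credit: income exceeds $334,500 by $11,150, which is 5 full-or-partial $2,500 increments; reduction = 5 × $24 = $120, leaving $120.
Retirement Saver's Credit: $345,650 is at or above $343,000, so the credit is $0.
Apprenticeship Credit: 6% of the $131,150 excess over $214,500 is $7,869; credit = $8,000 − $7,869 = $131.
Total: $120 + $0 + $131 = $251.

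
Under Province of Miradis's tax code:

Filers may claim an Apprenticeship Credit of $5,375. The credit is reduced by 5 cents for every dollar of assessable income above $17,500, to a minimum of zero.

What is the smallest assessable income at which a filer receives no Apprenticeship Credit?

The credit falls by 5% of each dollar above $17,500, so it reaches zero when the excess is $5,375 / 5% = $107,500: income = $17,500 + $107,500 = $125,000.

$125,000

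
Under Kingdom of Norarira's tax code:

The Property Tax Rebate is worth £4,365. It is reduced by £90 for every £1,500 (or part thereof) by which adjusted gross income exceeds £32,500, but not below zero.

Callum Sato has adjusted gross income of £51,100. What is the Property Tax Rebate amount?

Property Tax Rebate: income exceeds £32,500 by £18,600, which is 13 full-or-partial £1,500 increments; reduction = 13 × £90 = £1,170, leaving £3,195.

£3,195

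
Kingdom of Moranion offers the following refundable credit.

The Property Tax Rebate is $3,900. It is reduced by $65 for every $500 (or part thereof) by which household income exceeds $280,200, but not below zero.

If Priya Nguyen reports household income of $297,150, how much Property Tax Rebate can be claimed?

Property Tax Rebate: income exceeds $280,200 by $16,950, which is 34 full-or-partial $500 increments; reduction = 34 × $65 = $2,210, leaving $1,690.

$1,690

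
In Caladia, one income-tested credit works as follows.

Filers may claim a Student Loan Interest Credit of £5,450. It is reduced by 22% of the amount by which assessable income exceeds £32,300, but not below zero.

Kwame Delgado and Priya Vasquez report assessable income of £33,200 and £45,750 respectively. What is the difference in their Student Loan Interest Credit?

£2,761

Kwame (£33,200): Student Loan Interest Credit: 22% of the £900 excess over £32,300 is £198; credit = £5,450 − £198 = £5,252.
Priya (£45,750): Student Loan Interest Credit: 22% of the £13,450 excess over £32,300 is £2,959; credit = £5,450 − £2,959 = £2,491.
Difference: |£5,252 − £2,491| = £2,761.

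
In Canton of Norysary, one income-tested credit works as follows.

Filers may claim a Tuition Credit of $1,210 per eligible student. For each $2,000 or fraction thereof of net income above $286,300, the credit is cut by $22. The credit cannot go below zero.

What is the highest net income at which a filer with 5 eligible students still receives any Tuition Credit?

Full credit = 5 × $1,210 = $6,050.
After 274 increments the reduction is 274 × $22 = $6,028, leaving $22; one more increment wipes it out. Increment 274 ends at excess 274 × $2,000 = $548,000, so the highest qualifying income is $286,300 + $548,000 = $834,300.

$834,300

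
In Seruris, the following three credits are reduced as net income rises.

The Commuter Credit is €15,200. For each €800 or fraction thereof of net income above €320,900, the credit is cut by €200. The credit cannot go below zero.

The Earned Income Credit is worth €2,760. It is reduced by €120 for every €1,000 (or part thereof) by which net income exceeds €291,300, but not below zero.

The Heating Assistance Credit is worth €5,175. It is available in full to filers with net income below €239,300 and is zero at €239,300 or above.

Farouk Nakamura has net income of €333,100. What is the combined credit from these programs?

Commuter Credit: income exceeds €320,900 by €12,200, which is 16 full-or-partial €800 increments; reduction = 16 × €200 = €3,200, leaving €12,000.
Earned Income Credit: income exceeds €291,300 by €41,800 → 42 increments × €120 = €5,040 ≥ base, so the credit is €0.
Heating Assistance Credit: €333,100 meets or exceeds the €239,300 cutoff, so the credit is €0.
Total: €12,000 + €0 + €0 = €12,000.

€12,000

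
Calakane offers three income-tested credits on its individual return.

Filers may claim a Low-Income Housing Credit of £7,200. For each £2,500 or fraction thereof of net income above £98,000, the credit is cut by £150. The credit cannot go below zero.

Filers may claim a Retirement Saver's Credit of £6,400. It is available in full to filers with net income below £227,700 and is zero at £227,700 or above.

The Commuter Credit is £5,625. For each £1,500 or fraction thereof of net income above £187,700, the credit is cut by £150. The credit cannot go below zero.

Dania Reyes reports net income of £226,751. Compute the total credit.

£7,975

Low-Income Housing Credit: income exceeds £98,000 by £128,751 → 52 increments × £150 = £7,800 ≥ base, so the credit is £0.
Retirement Saver's Credit: £226,751 is below the £227,700 cutoff, so the full £6,400 applies.
Commuter Credit: income exceeds £187,700 by £39,051, which is 27 full-or-partial £1,500 increments; reduction = 27 × £150 = £4,050, leaving £1,575.
Total: £0 + £6,400 + £1,575 = £7,975.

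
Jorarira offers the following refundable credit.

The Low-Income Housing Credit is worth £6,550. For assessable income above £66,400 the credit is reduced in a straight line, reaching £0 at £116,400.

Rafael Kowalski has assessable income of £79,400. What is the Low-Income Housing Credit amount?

Low-Income Housing Credit: £79,400 is £13,000 into a £50,000 phase-out range, leaving 37,000/50,000 of the credit: £6,550 × 37,000/50,000 = £4,847.

£4,847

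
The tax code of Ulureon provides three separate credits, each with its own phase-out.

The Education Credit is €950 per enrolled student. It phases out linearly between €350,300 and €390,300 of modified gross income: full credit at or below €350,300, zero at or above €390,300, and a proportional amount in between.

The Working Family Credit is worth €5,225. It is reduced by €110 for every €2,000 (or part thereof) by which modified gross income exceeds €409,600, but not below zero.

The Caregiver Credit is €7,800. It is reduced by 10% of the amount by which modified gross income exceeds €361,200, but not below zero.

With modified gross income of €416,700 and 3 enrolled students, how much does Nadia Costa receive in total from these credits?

Education Credit: base = 3 × €950 = €2,850. €416,700 is at or above €390,300, so the credit is €0.
Working Family Credit: income exceeds €409,600 by €7,100, which is 4 full-or-partial €2,000 increments; reduction = 4 × €110 = €440, leaving €4,785.
Caregiver Credit: 10% of the €55,500 excess over €361,200 is €5,550; credit = €7,800 − €5,550 = €2,250.
Total: €0 + €4,785 + €2,250 = €7,035.

€7,035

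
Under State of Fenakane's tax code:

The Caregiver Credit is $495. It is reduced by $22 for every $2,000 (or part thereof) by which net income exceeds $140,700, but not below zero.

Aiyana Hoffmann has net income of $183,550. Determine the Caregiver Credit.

Caregiver Credit: income exceeds $140,700 by $42,850, which is 22 full-or-partial $2,000 increments; reduction = 22 × $22 = $484, leaving $11.

$11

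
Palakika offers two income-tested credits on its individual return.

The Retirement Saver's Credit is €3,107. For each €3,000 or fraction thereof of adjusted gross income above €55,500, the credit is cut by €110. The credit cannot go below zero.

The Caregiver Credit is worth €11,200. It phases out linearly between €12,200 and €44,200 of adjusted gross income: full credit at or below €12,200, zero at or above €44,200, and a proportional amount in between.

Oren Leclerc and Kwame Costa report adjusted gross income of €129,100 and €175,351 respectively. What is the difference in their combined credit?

€357

Oren (€129,100): Retirement Saver's Credit: income exceeds €55,500 by €73,600, which is 25 full-or-partial €3,000 increments; reduction = 25 × €110 = €2,750, leaving €357. Caregiver Credit: €129,100 is at or above €44,200, so the credit is €0. total €357 + €0 = €357
Kwame (€175,351): Retirement Saver's Credit: income exceeds €55,500 by €119,851 → 40 increments × €110 = €4,400 ≥ base, so the credit is €0. Caregiver Credit: €175,351 is at or above €44,200, so the credit is €0. total €0 + €0 = €0
Difference: |€357 − €0| = €357.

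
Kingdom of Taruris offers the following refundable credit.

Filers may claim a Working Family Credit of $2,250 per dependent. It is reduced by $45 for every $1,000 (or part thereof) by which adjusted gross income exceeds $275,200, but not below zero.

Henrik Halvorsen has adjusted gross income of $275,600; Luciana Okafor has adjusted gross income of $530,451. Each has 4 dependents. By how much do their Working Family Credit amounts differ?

Henrik ($275,600): Working Family Credit: base = 4 × $2,250 = $9,000. income exceeds $275,200 by $400, which is 1 full-or-partial $1,000 increment; reduction = 1 × $45 = $45, leaving $8,955.
Luciana ($530,451): Working Family Credit: base = 4 × $2,250 = $9,000. income exceeds $275,200 by $255,251 → 256 increments × $45 = $11,520 ≥ base, so the credit is $0.
Difference: |$8,955 − $0| = $8,955.

$8,955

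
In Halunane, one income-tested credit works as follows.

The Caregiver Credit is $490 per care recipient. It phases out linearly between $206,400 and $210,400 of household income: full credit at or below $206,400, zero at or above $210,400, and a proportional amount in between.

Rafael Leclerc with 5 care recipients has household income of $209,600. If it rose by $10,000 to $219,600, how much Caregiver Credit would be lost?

$490

At $209,600 — base = 5 × $490 = $2,450. $209,600 is $3,200 into a $4,000 phase-out range, leaving 800/4,000 of the credit: $2,450 × 800/4,000 = $490.
At $219,600 — base = 5 × $490 = $2,450. $219,600 is at or above $210,400, so the credit is $0.
Lost: $490 − $0 = $490.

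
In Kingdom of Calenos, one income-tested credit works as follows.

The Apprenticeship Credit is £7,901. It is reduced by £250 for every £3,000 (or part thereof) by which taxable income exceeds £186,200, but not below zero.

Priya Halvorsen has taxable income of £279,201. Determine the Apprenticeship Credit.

£0

Apprenticeship Credit: income exceeds £186,200 by £93,001 → 32 increments × £250 = £8,000 ≥ base, so the credit is £0.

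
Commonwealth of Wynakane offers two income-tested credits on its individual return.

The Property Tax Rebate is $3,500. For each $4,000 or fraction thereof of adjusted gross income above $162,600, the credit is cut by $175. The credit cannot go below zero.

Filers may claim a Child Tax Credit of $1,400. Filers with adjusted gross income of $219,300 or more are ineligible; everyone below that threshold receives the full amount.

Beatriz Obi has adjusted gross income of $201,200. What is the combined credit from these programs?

Property Tax Rebate: income exceeds $162,600 by $38,600, which is 10 full-or-partial $4,000 increments; reduction = 10 × $175 = $1,750, leaving $1,750.
Child Tax Credit: $201,200 is below the $219,300 cutoff, so the full $1,400 applies.
Total: $1,750 + $1,400 = $3,150.

$3,150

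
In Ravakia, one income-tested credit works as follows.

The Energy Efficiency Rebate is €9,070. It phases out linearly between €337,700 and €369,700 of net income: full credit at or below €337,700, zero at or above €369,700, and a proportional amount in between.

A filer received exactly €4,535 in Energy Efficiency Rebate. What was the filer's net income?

€353,700

€4,535 is 4,535/9,070 of the full €9,070, so 4,535/9,070 of the €32,000 range has been used: income = €337,700 + €32,000 × 4,535/9,070 = €353,700.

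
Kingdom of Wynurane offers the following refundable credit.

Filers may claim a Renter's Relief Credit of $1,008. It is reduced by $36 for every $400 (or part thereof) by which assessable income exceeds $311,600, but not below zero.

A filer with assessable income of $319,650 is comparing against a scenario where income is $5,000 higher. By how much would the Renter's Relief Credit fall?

At $319,650 — income exceeds $311,600 by $8,050, which is 21 full-or-partial $400 increments; reduction = 21 × $36 = $756, leaving $252.
At $324,650 — income exceeds $311,600 by $13,050 → 33 increments × $36 = $1,188 ≥ base, so the credit is $0.
Lost: $252 − $0 = $252.

$252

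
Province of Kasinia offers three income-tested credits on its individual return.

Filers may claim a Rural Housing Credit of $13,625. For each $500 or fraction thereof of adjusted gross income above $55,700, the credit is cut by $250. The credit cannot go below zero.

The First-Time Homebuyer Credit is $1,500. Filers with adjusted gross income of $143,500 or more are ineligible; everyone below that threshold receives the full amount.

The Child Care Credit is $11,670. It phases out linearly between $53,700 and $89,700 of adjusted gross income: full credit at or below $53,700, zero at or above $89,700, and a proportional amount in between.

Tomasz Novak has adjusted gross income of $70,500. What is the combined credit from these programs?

Rural Housing Credit: income exceeds $55,700 by $14,800, which is 30 full-or-partial $500 increments; reduction = 30 × $250 = $7,500, leaving $6,125.
First-Time Homebuyer Credit: $70,500 is below the $143,500 cutoff, so the full $1,500 applies.
Child Care Credit: $70,500 is $16,800 into a $36,000 phase-out range, leaving 19,200/36,000 of the credit: $11,670 × 19,200/36,000 = $6,224.
Total: $6,125 + $1,500 + $6,224 = $13,849.

$13,849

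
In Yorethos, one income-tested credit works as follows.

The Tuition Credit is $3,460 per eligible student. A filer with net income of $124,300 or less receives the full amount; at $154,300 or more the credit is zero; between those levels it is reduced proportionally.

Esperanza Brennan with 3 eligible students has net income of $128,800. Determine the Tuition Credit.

$8,823

Tuition Credit: base = 3 × $3,460 = $10,380. $128,800 is $4,500 into a $30,000 phase-out range, leaving 25,500/30,000 of the credit: $10,380 × 25,500/30,000 = $8,823.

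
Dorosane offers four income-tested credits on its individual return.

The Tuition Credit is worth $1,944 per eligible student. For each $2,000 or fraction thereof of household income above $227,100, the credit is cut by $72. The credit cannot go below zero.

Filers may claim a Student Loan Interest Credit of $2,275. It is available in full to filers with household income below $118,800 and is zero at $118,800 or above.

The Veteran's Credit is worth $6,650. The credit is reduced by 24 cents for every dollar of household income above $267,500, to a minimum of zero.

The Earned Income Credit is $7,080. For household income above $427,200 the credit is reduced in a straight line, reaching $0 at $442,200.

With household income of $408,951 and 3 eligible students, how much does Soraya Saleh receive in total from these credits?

$7,080

Tuition Credit: base = 3 × $1,944 = $5,832. income exceeds $227,100 by $181,851 → 91 increments × $72 = $6,552 ≥ base, so the credit is $0.
Student Loan Interest Credit: $408,951 meets or exceeds the $118,800 cutoff, so the credit is $0.
Veteran's Credit: 24% of the $141,451 excess over $267,500 is $33,948.24 ≥ base, so the credit is $0.
Earned Income Credit: $408,951 is at or below the $427,200 threshold, so the full $7,080 applies.
Total: $0 + $0 + $0 + $7,080 = $7,080.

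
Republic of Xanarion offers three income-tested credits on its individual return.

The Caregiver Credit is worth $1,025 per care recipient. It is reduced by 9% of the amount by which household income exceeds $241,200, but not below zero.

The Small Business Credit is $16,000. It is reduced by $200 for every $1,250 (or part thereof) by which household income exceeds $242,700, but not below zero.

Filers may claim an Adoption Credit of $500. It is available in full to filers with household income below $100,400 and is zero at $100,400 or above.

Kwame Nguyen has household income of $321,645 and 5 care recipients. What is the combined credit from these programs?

$3,200

Caregiver Credit: base = 5 × $1,025 = $5,125. 9% of the $80,445 excess over $241,200 is $7,240.05 ≥ base, so the credit is $0.
Small Business Credit: income exceeds $242,700 by $78,945, which is 64 full-or-partial $1,250 increments; reduction = 64 × $200 = $12,800, leaving $3,200.
Adoption Credit: $321,645 meets or exceeds the $100,400 cutoff, so the credit is $0.
Total: $0 + $3,200 + $0 = $3,200.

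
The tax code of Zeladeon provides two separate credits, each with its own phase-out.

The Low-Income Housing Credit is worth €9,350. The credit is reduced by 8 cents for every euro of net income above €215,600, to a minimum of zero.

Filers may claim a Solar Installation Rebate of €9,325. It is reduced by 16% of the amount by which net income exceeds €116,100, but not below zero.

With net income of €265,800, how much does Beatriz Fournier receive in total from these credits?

Low-Income Housing Credit: 8% of the €50,200 excess over €215,600 is €4,016; credit = €9,350 − €4,016 = €5,334.
Solar Installation Rebate: 16% of the €149,700 excess over €116,100 is €23,952 ≥ base, so the credit is €0.
Total: €5,334 + €0 = €5,334.

€5,334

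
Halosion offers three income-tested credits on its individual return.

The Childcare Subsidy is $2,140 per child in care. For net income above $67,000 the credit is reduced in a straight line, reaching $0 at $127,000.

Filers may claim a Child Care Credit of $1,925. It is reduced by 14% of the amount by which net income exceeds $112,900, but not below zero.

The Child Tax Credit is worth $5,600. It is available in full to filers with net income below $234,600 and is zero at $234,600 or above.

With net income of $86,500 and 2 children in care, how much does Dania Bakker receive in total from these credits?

Childcare Subsidy: base = 2 × $2,140 = $4,280. $86,500 is $19,500 into a $60,000 phase-out range, leaving 40,500/60,000 of the credit: $4,280 × 40,500/60,000 = $2,889.
Child Care Credit: $86,500 is at or below the $112,900 threshold, so the full $1,925 applies.
Child Tax Credit: $86,500 is below the $234,600 cutoff, so the full $5,600 applies.
Total: $2,889 + $1,925 + $5,600 = $10,414.

$10,414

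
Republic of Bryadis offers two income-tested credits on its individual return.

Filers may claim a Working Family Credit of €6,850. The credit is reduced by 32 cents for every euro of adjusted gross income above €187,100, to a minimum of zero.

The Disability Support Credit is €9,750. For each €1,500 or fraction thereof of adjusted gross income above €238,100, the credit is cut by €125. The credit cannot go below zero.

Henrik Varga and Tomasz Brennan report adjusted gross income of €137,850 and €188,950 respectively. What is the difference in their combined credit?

€592

Henrik (€137,850): Working Family Credit: €137,850 is at or below the €187,100 threshold, so the full €6,850 applies. Disability Support Credit: €137,850 is at or below the €238,100 threshold, so the full €9,750 applies. total €6,850 + €9,750 = €16,600
Tomasz (€188,950): Working Family Credit: 32% of the €1,850 excess over €187,100 is €592; credit = €6,850 − €592 = €6,258. Disability Support Credit: €188,950 is at or below the €238,100 threshold, so the full €9,750 applies. total €6,258 + €9,750 = €16,008
Difference: |€16,600 − €16,008| = €592.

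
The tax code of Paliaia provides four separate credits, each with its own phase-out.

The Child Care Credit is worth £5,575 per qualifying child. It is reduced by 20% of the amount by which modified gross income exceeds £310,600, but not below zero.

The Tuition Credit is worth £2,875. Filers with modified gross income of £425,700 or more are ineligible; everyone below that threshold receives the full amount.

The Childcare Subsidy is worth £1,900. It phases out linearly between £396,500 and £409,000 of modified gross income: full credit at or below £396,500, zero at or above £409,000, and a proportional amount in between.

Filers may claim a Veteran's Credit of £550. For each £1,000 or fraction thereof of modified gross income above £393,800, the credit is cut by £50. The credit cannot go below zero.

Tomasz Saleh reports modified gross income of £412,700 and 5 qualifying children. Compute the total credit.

£10,330

Child Care Credit: base = 5 × £5,575 = £27,875. 20% of the £102,100 excess over £310,600 is £20,420; credit = £27,875 − £20,420 = £7,455.
Tuition Credit: £412,700 is below the £425,700 cutoff, so the full £2,875 applies.
Childcare Subsidy: £412,700 is at or above £409,000, so the credit is £0.
Veteran's Credit: income exceeds £393,800 by £18,900 → 19 increments × £50 = £950 ≥ base, so the credit is £0.
Total: £7,455 + £2,875 + £0 + £0 = £10,330.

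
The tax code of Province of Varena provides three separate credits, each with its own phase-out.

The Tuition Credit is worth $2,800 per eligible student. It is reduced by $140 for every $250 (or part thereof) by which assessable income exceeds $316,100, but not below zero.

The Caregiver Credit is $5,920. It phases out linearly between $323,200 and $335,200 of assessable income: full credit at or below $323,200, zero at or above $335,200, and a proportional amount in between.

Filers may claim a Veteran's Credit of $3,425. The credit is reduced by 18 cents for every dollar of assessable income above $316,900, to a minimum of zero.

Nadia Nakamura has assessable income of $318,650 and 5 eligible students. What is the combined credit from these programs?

$21,490

Tuition Credit: base = 5 × $2,800 = $14,000. income exceeds $316,100 by $2,550, which is 11 full-or-partial $250 increments; reduction = 11 × $140 = $1,540, leaving $12,460.
Caregiver Credit: $318,650 is at or below the $323,200 threshold, so the full $5,920 applies.
Veteran's Credit: 18% of the $1,750 excess over $316,900 is $315; credit = $3,425 − $315 = $3,110.
Total: $12,460 + $5,920 + $3,110 = $21,490.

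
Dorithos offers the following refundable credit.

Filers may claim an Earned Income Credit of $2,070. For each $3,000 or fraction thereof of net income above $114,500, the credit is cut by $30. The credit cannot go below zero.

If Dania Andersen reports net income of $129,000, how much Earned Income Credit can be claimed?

Earned Income Credit: income exceeds $114,500 by $14,500, which is 5 full-or-partial $3,000 increments; reduction = 5 × $30 = $150, leaving $1,920.

$1,920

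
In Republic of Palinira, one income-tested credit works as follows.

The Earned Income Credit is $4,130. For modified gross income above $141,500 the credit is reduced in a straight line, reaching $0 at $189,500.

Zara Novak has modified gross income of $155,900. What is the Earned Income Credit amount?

$2,891

Earned Income Credit: $155,900 is $14,400 into a $48,000 phase-out range, leaving 33,600/48,000 of the credit: $4,130 × 33,600/48,000 = $2,891.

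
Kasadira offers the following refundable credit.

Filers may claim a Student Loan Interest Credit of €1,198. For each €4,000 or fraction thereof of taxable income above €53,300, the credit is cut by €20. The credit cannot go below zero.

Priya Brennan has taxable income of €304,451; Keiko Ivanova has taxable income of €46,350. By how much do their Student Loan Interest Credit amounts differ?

Priya (€304,451): Student Loan Interest Credit: income exceeds €53,300 by €251,151 → 63 increments × €20 = €1,260 ≥ base, so the credit is €0.
Keiko (€46,350): Student Loan Interest Credit: €46,350 is at or below the €53,300 threshold, so the full €1,198 applies.
Difference: |€0 − €1,198| = €1,198.

€1,198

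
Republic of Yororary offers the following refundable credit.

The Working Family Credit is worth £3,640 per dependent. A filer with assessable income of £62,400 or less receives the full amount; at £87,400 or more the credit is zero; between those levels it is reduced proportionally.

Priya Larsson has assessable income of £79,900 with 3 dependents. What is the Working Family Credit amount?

£3,276

Working Family Credit: base = 3 × £3,640 = £10,920. £79,900 is £17,500 into a £25,000 phase-out range, leaving 7,500/25,000 of the credit: £10,920 × 7,500/25,000 = £3,276.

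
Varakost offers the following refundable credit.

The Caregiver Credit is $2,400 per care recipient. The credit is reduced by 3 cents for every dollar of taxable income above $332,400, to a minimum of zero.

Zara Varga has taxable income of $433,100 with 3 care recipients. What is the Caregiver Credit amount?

$4,179

Caregiver Credit: base = 3 × $2,400 = $7,200. 3% of the $100,700 excess over $332,400 is $3,021; credit = $7,200 − $3,021 = $4,179.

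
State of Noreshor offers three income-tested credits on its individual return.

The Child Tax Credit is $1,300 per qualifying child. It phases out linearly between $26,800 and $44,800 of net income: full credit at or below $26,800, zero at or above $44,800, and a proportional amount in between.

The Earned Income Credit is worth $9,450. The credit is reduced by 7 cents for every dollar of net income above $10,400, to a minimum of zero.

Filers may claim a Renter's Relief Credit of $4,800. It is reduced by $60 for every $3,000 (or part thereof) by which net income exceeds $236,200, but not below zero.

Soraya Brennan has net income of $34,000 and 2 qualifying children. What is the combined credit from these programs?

$14,158

Child Tax Credit: base = 2 × $1,300 = $2,600. $34,000 is $7,200 into a $18,000 phase-out range, leaving 10,800/18,000 of the credit: $2,600 × 10,800/18,000 = $1,560.
Earned Income Credit: 7% of the $23,600 excess over $10,400 is $1,652; credit = $9,450 − $1,652 = $7,798.
Renter's Relief Credit: $34,000 is at or below the $236,200 threshold, so the full $4,800 applies.
Total: $1,560 + $7,798 + $4,800 = $14,158.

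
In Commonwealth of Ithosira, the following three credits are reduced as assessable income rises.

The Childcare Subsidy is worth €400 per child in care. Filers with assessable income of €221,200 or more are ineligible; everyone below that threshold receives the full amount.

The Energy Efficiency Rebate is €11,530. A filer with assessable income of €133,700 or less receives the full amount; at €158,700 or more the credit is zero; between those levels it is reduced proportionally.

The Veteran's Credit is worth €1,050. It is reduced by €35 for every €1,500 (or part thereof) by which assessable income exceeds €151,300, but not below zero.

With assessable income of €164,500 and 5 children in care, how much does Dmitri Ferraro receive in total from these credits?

Childcare Subsidy: base = 5 × €400 = €2,000. €164,500 is below the €221,200 cutoff, so the full €2,000 applies.
Energy Efficiency Rebate: €164,500 is at or above €158,700, so the credit is €0.
Veteran's Credit: income exceeds €151,300 by €13,200, which is 9 full-or-partial €1,500 increments; reduction = 9 × €35 = €315, leaving €735.
Total: €2,000 + €0 + €735 = €2,735.

€2,735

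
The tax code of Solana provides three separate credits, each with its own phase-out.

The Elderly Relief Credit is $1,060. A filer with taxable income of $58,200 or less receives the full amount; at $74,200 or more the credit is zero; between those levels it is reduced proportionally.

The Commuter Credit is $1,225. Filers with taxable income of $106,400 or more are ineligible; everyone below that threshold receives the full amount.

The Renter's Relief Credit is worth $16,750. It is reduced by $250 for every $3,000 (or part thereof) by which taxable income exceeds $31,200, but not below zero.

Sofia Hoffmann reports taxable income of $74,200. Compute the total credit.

$14,225

Elderly Relief Credit: $74,200 is at or above $74,200, so the credit is $0.
Commuter Credit: $74,200 is below the $106,400 cutoff, so the full $1,225 applies.
Renter's Relief Credit: income exceeds $31,200 by $43,000, which is 15 full-or-partial $3,000 increments; reduction = 15 × $250 = $3,750, leaving $13,000.
Total: $0 + $1,225 + $13,000 = $14,225.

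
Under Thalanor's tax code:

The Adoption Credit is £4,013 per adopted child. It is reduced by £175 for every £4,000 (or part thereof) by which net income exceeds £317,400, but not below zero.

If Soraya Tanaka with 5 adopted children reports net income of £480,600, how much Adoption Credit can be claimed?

Adoption Credit: base = 5 × £4,013 = £20,065. income exceeds £317,400 by £163,200, which is 41 full-or-partial £4,000 increments; reduction = 41 × £175 = £7,175, leaving £12,890.

£12,890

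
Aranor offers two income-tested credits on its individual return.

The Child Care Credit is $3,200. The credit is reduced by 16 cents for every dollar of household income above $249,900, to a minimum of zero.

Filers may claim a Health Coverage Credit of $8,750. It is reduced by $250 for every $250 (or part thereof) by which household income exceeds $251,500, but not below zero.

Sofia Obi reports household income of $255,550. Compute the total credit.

Child Care Credit: 16% of the $5,650 excess over $249,900 is $904; credit = $3,200 − $904 = $2,296.
Health Coverage Credit: income exceeds $251,500 by $4,050, which is 17 full-or-partial $250 increments; reduction = 17 × $250 = $4,250, leaving $4,500.
Total: $2,296 + $4,500 = $6,796.

$6,796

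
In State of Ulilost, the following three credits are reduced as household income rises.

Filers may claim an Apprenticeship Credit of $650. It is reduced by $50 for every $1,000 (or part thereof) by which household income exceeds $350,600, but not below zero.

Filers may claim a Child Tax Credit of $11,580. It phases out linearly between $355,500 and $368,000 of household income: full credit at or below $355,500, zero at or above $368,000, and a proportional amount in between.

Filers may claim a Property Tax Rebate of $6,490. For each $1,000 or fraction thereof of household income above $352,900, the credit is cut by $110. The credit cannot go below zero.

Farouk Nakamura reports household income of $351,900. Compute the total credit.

$18,620

Apprenticeship Credit: income exceeds $350,600 by $1,300, which is 2 full-or-partial $1,000 increments; reduction = 2 × $50 = $100, leaving $550.
Child Tax Credit: $351,900 is at or below the $355,500 threshold, so the full $11,580 applies.
Property Tax Rebate: $351,900 is at or below the $352,900 threshold, so the full $6,490 applies.
Total: $550 + $11,580 + $6,490 = $18,620.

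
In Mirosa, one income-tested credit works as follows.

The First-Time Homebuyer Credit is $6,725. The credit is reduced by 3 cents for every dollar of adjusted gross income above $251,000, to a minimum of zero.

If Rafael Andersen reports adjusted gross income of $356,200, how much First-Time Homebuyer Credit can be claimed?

$3,569

First-Time Homebuyer Credit: 3% of the $105,200 excess over $251,000 is $3,156; credit = $6,725 − $3,156 = $3,569.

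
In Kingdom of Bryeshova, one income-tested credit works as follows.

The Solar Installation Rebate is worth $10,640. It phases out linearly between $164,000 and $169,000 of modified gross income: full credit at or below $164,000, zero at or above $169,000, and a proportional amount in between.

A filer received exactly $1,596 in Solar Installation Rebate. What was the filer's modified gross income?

$1,596 is 1,596/10,640 of the full $10,640, so 9,044/10,640 of the $5,000 range has been used: income = $164,000 + $5,000 × 9,044/10,640 = $168,250.

$168,250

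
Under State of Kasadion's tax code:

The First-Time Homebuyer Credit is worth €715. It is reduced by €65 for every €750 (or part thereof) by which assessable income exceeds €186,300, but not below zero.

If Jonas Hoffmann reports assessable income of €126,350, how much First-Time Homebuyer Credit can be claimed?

First-Time Homebuyer Credit: €126,350 is at or below the €186,300 threshold, so the full €715 applies.

€715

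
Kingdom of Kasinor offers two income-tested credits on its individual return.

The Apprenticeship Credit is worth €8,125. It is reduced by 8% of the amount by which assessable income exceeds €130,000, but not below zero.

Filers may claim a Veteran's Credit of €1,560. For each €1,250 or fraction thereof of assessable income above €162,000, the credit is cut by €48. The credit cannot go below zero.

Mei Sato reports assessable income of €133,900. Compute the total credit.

€9,373

Apprenticeship Credit: 8% of the €3,900 excess over €130,000 is €312; credit = €8,125 − €312 = €7,813.
Veteran's Credit: €133,900 is at or below the €162,000 threshold, so the full €1,560 applies.
Total: €7,813 + €1,560 = €9,373.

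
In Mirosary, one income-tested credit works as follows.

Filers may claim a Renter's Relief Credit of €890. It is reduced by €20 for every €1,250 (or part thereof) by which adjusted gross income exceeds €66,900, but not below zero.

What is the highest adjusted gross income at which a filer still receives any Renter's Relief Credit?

After 44 increments the reduction is 44 × €20 = €880, leaving €10; one more increment wipes it out. Increment 44 ends at excess 44 × €1,250 = €55,000, so the highest qualifying income is €66,900 + €55,000 = €121,900.

€121,900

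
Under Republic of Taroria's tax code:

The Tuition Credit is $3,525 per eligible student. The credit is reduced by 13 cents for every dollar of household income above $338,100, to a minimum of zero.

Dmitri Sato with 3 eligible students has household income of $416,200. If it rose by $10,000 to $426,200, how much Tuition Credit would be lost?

$422

At $416,200 — base = 3 × $3,525 = $10,575. 13% of the $78,100 excess over $338,100 is $10,153; credit = $10,575 − $10,153 = $422.
At $426,200 — base = 3 × $3,525 = $10,575. 13% of the $88,100 excess over $338,100 is $11,453 ≥ base, so the credit is $0.
Lost: $422 − $0 = $422.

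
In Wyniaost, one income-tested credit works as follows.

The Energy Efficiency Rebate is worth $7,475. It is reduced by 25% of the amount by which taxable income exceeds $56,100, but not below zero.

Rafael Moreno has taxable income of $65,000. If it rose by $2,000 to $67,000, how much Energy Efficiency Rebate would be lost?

$500

At $65,000 — 25% of the $8,900 excess over $56,100 is $2,225; credit = $7,475 − $2,225 = $5,250.
At $67,000 — 25% of the $10,900 excess over $56,100 is $2,725; credit = $7,475 − $2,725 = $4,750.
Lost: $5,250 − $4,750 = $500.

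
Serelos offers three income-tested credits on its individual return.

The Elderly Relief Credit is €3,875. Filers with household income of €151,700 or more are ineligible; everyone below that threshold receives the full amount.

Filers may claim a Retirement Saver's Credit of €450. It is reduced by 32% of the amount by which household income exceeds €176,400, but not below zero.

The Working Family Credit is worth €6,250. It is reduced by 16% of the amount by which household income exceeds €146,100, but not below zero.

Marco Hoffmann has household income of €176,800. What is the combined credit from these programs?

€1,660

Elderly Relief Credit: €176,800 meets or exceeds the €151,700 cutoff, so the credit is €0.
Retirement Saver's Credit: 32% of the €400 excess over €176,400 is €128; credit = €450 − €128 = €322.
Working Family Credit: 16% of the €30,700 excess over €146,100 is €4,912; credit = €6,250 − €4,912 = €1,338.
Total: €0 + €322 + €1,338 = €1,660.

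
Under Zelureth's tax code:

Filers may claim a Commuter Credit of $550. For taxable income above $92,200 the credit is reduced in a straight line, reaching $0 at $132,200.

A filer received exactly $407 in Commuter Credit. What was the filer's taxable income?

$407 is 407/550 of the full $550, so 143/550 of the $40,000 range has been used: income = $92,200 + $40,000 × 143/550 = $102,600.

$102,600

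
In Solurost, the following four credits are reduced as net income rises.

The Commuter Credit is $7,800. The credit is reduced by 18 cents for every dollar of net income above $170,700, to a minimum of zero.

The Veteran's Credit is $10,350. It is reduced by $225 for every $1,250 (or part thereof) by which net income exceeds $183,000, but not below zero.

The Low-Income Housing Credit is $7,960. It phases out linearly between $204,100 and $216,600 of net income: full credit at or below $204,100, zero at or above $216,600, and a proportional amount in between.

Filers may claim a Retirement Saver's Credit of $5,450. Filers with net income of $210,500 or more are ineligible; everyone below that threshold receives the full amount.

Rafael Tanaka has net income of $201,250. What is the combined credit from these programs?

$22,686

Commuter Credit: 18% of the $30,550 excess over $170,700 is $5,499; credit = $7,800 − $5,499 = $2,301.
Veteran's Credit: income exceeds $183,000 by $18,250, which is 15 full-or-partial $1,250 increments; reduction = 15 × $225 = $3,375, leaving $6,975.
Low-Income Housing Credit: $201,250 is at or below the $204,100 threshold, so the full $7,960 applies.
Retirement Saver's Credit: $201,250 is below the $210,500 cutoff, so the full $5,450 applies.
Total: $2,301 + $6,975 + $7,960 + $5,450 = $22,686.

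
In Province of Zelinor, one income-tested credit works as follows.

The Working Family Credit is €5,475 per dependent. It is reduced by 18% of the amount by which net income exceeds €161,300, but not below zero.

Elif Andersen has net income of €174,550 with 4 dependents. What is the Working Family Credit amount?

Working Family Credit: base = 4 × €5,475 = €21,900. 18% of the €13,250 excess over €161,300 is €2,385; credit = €21,900 − €2,385 = €19,515.

€19,515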